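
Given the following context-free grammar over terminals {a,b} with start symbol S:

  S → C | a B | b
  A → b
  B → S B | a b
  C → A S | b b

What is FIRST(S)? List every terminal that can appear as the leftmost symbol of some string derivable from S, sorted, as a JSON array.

Compute FIRST by fixpoint:
iter 1:
  A via A→b: +{b}
  B via B→a b: +{a}
  C via C→A S: +{b}
  S via S→C: +{b}
  S via S→a B: +{a}
  FIRST(S)={a,b}  FIRST(A)={b}  FIRST(B)={a}  FIRST(C)={b}
iter 2:
  B via B→S B: +{b}
  FIRST(S)={a,b}  FIRST(A)={b}  FIRST(B)={a,b}  FIRST(C)={b}
iter 3: (no change)
  FIRST(S)={a,b}  FIRST(A)={b}  FIRST(B)={a,b}  FIRST(C)={b}

FIRST(S) = ["a", "b"]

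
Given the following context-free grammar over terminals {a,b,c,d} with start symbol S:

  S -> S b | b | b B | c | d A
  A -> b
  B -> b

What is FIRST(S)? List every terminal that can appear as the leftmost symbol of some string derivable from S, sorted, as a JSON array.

FIRST iteration:
round 1:
  A via A→b: +{b}
  B via B→b: +{b}
  S via S→b: +{b}
  S via S→c: +{c}
  S via S→d A: +{d}
  S: {b,c,d}  A: {b}  B: {b}
round 2: (stable)
  S: {b,c,d}  A: {b}  B: {b}

FIRST(S) = ["b", "c", "d"]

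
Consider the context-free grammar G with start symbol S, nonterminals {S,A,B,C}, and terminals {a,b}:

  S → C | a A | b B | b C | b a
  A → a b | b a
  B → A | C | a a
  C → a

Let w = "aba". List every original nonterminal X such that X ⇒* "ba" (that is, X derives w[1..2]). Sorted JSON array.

Convert to CNF:
  S -> T0 A | T1 B | T1 C | T1 T0 | a
  A -> T0 T1 | T1 T0
  B -> T0 T0 | T0 T1 | T1 T0 | a
  C -> a
  T0 -> a
  T1 -> b

CYK fill — only the sub-triangle for w[1..2]:
  [1..1]={T1}  "b"  orig:{}
  [2..2]={B,C,S,T0}  "a"  orig:{B,C,S}
  [1..2]={A,B,S}  "ba"

Original NTs in T[1,2] deriving "ba": ["A", "B", "S"]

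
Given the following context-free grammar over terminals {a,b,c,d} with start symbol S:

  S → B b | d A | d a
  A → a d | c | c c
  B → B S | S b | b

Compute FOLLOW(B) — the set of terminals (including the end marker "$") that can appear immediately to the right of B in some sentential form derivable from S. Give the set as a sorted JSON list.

FIRST iteration:
iter 1:
  A via A→a d: +{a}
  A via A→c: +{c}
  B via B→b: +{b}
  S via S→B b: +{b}
  S via S→d A: +{d}
  FIRST[S]={b,d}  FIRST[A]={a,c}  FIRST[B]={b}
iter 2:
  B via B→S b: +{d}
  FIRST[S]={b,d}  FIRST[A]={a,c}  FIRST[B]={b,d}
iter 3: (stable)
  FIRST[S]={b,d}  FIRST[A]={a,c}  FIRST[B]={b,d}

FOLLOW iteration:
seed FOLLOW(S) with $
[1]
  B→B S: FOLLOW(B) ⊇ FIRST(S) = {b,d}; new: +{b,d}
  B→B S: FOLLOW(S) ⊇ FOLLOW(B) ⊇ {b,d}; new: +{b,d}
  S→d A: FOLLOW(A) ⊇ FOLLOW(S) ⊇ {$,b,d}; new: +{$,b,d}
  FOLLOW(S)={$,b,d}  FOLLOW(A)={$,b,d}  FOLLOW(B)={b,d}
[2] done
  FOLLOW(S)={$,b,d}  FOLLOW(A)={$,b,d}  FOLLOW(B)={b,d}

FOLLOW(B) = ["b", "d"]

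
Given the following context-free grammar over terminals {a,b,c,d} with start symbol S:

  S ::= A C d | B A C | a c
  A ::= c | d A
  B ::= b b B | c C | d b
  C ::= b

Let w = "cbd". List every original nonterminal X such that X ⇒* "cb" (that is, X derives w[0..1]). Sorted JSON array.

Convert to CNF:
  S -> A X5 | B X6 | T3 T2
  A -> T0 A | c
  B -> T0 T1 | T1 X4 | T2 C
  C -> b
  T0 -> d
  T1 -> b
  T2 -> c
  T3 -> a
  X4 -> T1 B
  X5 -> C T0
  X6 -> A C

Fill CYK table bottom-up (cells [i..j] with 0 ≤ i ≤ j ≤ 1 only):
  [0..0]={A,T2}  "c"  orig:{A}
  [1..1]={C,T1}  "b"  orig:{C}
  [0..1]={B,X6}  "cb"  orig:{B}

Original NTs in T[0,1] deriving "cb": ["B"]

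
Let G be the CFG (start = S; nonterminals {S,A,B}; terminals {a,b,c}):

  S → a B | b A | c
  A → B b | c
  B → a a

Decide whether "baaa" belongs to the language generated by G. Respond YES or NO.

Convert to CNF:
  S -> T0 A | T1 B | c
  A -> B T0 | c
  B -> T1 T1
  T0 -> b
  T1 -> a

CYK fill:
  T[0,0] 'b' = {T0}  orig:{}
  T[1,1] 'a' = {T1}  orig:{}
  T[2,2] 'a' = {T1}  orig:{}
  T[3,3] 'a' = {T1}  orig:{}
  T[0,1] 'ba' = ∅
  T[1,2] 'aa' = {B}
  T[2,3] 'aa' = {B}
  T[0,2] 'baa' = ∅
  T[1,3] 'aaa' = {S}
  T[0,3] 'baaa' = ∅

S ∉ T[0,3] ⇒ NO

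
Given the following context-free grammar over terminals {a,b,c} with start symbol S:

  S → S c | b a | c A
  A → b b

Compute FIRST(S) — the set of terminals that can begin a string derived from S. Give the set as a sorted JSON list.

FIRST iteration:
round 1:
  A via A→b b: +{b}
  S via S→b a: +{b}
  S via S→c A: +{c}
  FIRST[S]={b,c}  FIRST[A]={b}
round 2: (stable)
  FIRST[S]={b,c}  FIRST[A]={b}

FIRST(S) = ["b", "c"]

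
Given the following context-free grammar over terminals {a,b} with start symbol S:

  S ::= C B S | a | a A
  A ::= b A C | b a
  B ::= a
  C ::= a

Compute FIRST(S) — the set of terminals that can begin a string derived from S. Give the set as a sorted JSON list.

Compute FIRST by fixpoint:
[1]
  A via A→b A C: +{b}
  B via B→a: +{a}
  C via C→a: +{a}
  S via S→C B S: +{a}
  FIRST[S]={a}  FIRST[A]={b}  FIRST[B]={a}  FIRST[C]={a}
[2] (stable)
  FIRST[S]={a}  FIRST[A]={b}  FIRST[B]={a}  FIRST[C]={a}

FIRST(S) = ["a"]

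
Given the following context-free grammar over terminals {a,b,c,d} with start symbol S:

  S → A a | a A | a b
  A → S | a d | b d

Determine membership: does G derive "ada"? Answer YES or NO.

Convert to CNF:
  S -> A T0 | T0 A | T0 T1
  A -> A T0 | T0 A | T0 T1 | T0 T2 | T1 T2
  T0 -> a
  T1 -> b
  T2 -> d

CYK table (by increasing span):
  T[0,0] 'a' = {T0}  orig:{}
  T[1,1] 'd' = {T2}  orig:{}
  T[2,2] 'a' = {T0}  orig:{}
  T[0,1] 'ad' = {A}
  T[1,2] 'da' = ∅
  T[0,2] 'ada' = {A,S}

S ∈ T[0,2] ⇒ YES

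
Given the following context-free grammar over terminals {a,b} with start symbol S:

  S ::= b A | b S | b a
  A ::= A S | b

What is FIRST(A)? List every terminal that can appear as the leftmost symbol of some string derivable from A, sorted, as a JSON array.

FIRST sets, iterate to fixpoint:
round 1:
  A via A→b: +{b}
  S via S→b A: +{b}
  S: {b}  A: {b}
round 2: — fixpoint
  S: {b}  A: {b}

FIRST(A) = ["b"]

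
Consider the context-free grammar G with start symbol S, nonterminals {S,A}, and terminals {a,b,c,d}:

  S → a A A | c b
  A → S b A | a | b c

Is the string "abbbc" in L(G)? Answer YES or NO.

CNF form of G:
  S -> T1 T0 | T2 X4
  A -> S X3 | T0 T1 | a
  T0 -> b
  T1 -> c
  T2 -> a
  X3 -> T0 A
  X4 -> A A

CYK table (by increasing span):
  [0..0]={A,T2}  "a"  orig:{A}
  [1..1]={T0}  "b"  orig:{}
  [2..2]={T0}  "b"  orig:{}
  [3..3]={T0}  "b"  orig:{}
  [4..4]={T1}  "c"  orig:{}
  [0..1]=∅  "ab"
  [1..2]=∅  "bb"
  [2..3]=∅  "bb"
  [3..4]={A}  "bc"
  [0..2]=∅  "abb"
  [1..3]=∅  "bbb"
  [2..4]={X3}  "bbc"  orig:{}
  [0..3]=∅  "abbb"
  [1..4]=∅  "bbbc"
  [0..4]=∅  "abbbc"

S ∉ T[0,4] ⇒ NO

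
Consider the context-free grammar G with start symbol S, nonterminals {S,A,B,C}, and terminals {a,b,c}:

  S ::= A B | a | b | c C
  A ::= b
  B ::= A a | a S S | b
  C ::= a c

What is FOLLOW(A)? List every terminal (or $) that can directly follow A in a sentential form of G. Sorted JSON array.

Compute FIRST by fixpoint:
[1]
  A via A→b: +{b}
  B via B→A a: +{b}
  B via B→a S S: +{a}
  C via C→a c: +{a}
  S via S→A B: +{b}
  S via S→a: +{a}
  S via S→c C: +{c}
  S: {a,b,c}  A: {b}  B: {a,b}  C: {a}
[2] (no change)
  S: {a,b,c}  A: {b}  B: {a,b}  C: {a}

Compute FOLLOW by fixpoint:
FOLLOW(S) := {$}
pass 1:
  B→A a: FOLLOW(A) ⊇ FIRST(a) = {a}; new: +{a}
  B→a S S: FOLLOW(S) ⊇ FIRST(S) = {a,b,c}; new: +{a,b,c}
  S→A B: FOLLOW(A) ⊇ FIRST(B) = {a,b}; new: +{b}
  S→A B: FOLLOW(B) ⊇ FOLLOW(S) ⊇ {$,a,b,c}; new: +{$,a,b,c}
  S→c C: FOLLOW(C) ⊇ FOLLOW(S) ⊇ {$,a,b,c}; new: +{$,a,b,c}
  FOLLOW[S]={$,a,b,c}  FOLLOW[A]={a,b}  FOLLOW[B]={$,a,b,c}  FOLLOW[C]={$,a,b,c}
pass 2: (no change)
  FOLLOW[S]={$,a,b,c}  FOLLOW[A]={a,b}  FOLLOW[B]={$,a,b,c}  FOLLOW[C]={$,a,b,c}

FOLLOW(A) = ["a", "b"]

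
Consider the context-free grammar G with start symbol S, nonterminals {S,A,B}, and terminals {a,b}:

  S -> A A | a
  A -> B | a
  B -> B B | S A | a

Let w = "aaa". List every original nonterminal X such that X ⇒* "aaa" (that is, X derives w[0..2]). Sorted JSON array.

Convert to CNF:
  S -> A A | a
  A -> B B | S A | a
  B -> B B | S A | a

Fill CYK table bottom-up (cells [i..j] with 0 ≤ i ≤ j ≤ 2 only):
  cell(0,0) a: {A,B,S}
  cell(1,1) a: {A,B,S}
  cell(2,2) a: {A,B,S}
  cell(0,1) aa: {A,B,S}
  cell(1,2) aa: {A,B,S}
  cell(0,2) aaa: {A,B,S}

Original NTs in T[0,2] deriving "aaa": ["A", "B", "S"]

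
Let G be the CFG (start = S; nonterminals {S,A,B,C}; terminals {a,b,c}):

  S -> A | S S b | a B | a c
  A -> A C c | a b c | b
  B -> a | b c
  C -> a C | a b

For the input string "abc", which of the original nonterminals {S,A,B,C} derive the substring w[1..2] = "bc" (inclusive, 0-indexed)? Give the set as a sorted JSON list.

CNF form of G:
  S -> A X5 | S X6 | T1 B | T1 T0 | T1 X7 | b
  A -> A X3 | T1 X4 | b
  B -> T2 T0 | a
  C -> T1 C | T1 T2
  T0 -> c
  T1 -> a
  T2 -> b
  X3 -> C T0
  X4 -> T2 T0
  X5 -> C T0
  X6 -> S T2
  X7 -> T2 T0

CYK fill, restricted to cells inside w[1..2]:
  T[1,1] 'b' = {A,S,T2}  orig:{A,S}
  T[2,2] 'c' = {T0}  orig:{}
  T[1,2] 'bc' = {B,X4,X7}  orig:{B}

Original NTs in T[1,2] deriving "bc": ["B"]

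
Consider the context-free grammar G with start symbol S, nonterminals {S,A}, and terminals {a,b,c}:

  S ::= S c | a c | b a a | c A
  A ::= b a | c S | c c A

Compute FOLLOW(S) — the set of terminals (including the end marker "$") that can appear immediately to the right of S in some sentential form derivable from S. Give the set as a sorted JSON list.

FIRST iteration:
iter 1:
  A via A→b a: +{b}
  A via A→c S: +{c}
  S via S→a c: +{a}
  S via S→b a a: +{b}
  S via S→c A: +{c}
  FIRST(S)={a,b,c}  FIRST(A)={b,c}
iter 2: — fixpoint
  FIRST(S)={a,b,c}  FIRST(A)={b,c}

FOLLOW iteration:
seed FOLLOW(S) with $
round 1:
  S→S c: FOLLOW(S) ⊇ FIRST(c) = {c}; new: +{c}
  S→c A: FOLLOW(A) ⊇ FOLLOW(S) ⊇ {$,c}; new: +{$,c}
  FOLLOW[S]={$,c}  FOLLOW[A]={$,c}
round 2: done
  FOLLOW[S]={$,c}  FOLLOW[A]={$,c}

FOLLOW(S) = ["$", "c"]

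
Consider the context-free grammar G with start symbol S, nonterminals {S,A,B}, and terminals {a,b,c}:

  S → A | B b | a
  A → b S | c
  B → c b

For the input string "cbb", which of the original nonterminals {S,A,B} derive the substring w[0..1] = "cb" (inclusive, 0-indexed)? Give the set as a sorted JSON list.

CNF form of G:
  S -> B T0 | T0 S | a | c
  A -> T0 S | c
  B -> T1 T0
  T0 -> b
  T1 -> c

CYK fill, restricted to cells inside w[0..1]:
  cell(0,0) c: {A,S,T1}  orig:{A,S}
  cell(1,1) b: {T0}  orig:{}
  cell(0,1) cb: {B}

Original NTs in T[0,1] deriving "cb": ["B"]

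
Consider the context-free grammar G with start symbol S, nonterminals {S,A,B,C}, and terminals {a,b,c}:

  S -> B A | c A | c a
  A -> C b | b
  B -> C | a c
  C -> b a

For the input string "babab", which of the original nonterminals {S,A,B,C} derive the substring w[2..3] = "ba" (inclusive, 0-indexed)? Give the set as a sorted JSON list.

Convert to CNF:
  S -> B A | T2 A | T2 T1
  A -> C T0 | b
  B -> T0 T1 | T1 T2
  C -> T0 T1
  T0 -> b
  T1 -> a
  T2 -> c

Fill CYK table bottom-up, restricted to cells inside w[2..3]:
  T[2,2] 'b' = {A,T0}  orig:{A}
  T[3,3] 'a' = {T1}  orig:{}
  T[2,3] 'ba' = {B,C}

Original NTs in T[2,3] deriving "ba": ["B", "C"]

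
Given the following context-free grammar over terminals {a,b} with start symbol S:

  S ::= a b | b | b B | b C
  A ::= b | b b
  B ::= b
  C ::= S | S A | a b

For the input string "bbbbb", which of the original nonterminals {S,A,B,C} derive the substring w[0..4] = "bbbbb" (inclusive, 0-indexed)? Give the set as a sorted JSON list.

Convert to CNF:
  S -> T0 B | T0 C | T1 T0 | b
  A -> T0 T0 | b
  B -> b
  C -> S A | T0 B | T0 C | T1 T0 | b
  T0 -> b
  T1 -> a

CYK fill — only the sub-triangle for w[0..4]:
  cell(0,0) b: {A,B,C,S,T0}  orig:{A,B,C,S}
  cell(1,1) b: {A,B,C,S,T0}  orig:{A,B,C,S}
  cell(2,2) b: {A,B,C,S,T0}  orig:{A,B,C,S}
  cell(3,3) b: {A,B,C,S,T0}  orig:{A,B,C,S}
  cell(4,4) b: {A,B,C,S,T0}  orig:{A,B,C,S}
  cell(0,1) bb: {A,C,S}
  cell(1,2) bb: {A,C,S}
  cell(2,3) bb: {A,C,S}
  cell(3,4) bb: {A,C,S}
  cell(0,2) bbb: {C,S}
  cell(1,3) bbb: {C,S}
  cell(2,4) bbb: {C,S}
  cell(0,3) bbbb: {C,S}
  cell(1,4) bbbb: {C,S}
  cell(0,4) bbbbb: {C,S}

Original NTs in T[0,4] deriving "bbbbb": ["C", "S"]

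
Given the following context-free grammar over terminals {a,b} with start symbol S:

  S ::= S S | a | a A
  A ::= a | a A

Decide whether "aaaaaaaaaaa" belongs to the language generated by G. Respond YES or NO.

Convert to CNF:
  S -> S S | T0 A | a
  A -> T0 A | a
  T0 -> a

CYK fill:
  T[0,0] 'a' = {A,S,T0}  orig:{A,S}
  T[1,1] 'a' = {A,S,T0}  orig:{A,S}
  T[2,2] 'a' = {A,S,T0}  orig:{A,S}
  T[3,3] 'a' = {A,S,T0}  orig:{A,S}
  T[4,4] 'a' = {A,S,T0}  orig:{A,S}
  T[5,5] 'a' = {A,S,T0}  orig:{A,S}
  T[6,6] 'a' = {A,S,T0}  orig:{A,S}
  T[7,7] 'a' = {A,S,T0}  orig:{A,S}
  T[8,8] 'a' = {A,S,T0}  orig:{A,S}
  T[9,9] 'a' = {A,S,T0}  orig:{A,S}
  T[10,10] 'a' = {A,S,T0}  orig:{A,S}
  T[0,1] 'aa' = {A,S}
  T[1,2] 'aa' = {A,S}
  T[2,3] 'aa' = {A,S}
  T[3,4] 'aa' = {A,S}
  T[4,5] 'aa' = {A,S}
  T[5,6] 'aa' = {A,S}
  T[6,7] 'aa' = {A,S}
  T[7,8] 'aa' = {A,S}
  T[8,9] 'aa' = {A,S}
  T[9,10] 'aa' = {A,S}
  T[0,2] 'aaa' = {A,S}
  T[1,3] 'aaa' = {A,S}
  T[2,4] 'aaa' = {A,S}
  T[3,5] 'aaa' = {A,S}
  T[4,6] 'aaa' = {A,S}
  T[5,7] 'aaa' = {A,S}
  T[6,8] 'aaa' = {A,S}
  T[7,9] 'aaa' = {A,S}
  T[8,10] 'aaa' = {A,S}
  T[0,3] 'aaaa' = {A,S}
  T[1,4] 'aaaa' = {A,S}
  T[2,5] 'aaaa' = {A,S}
  T[3,6] 'aaaa' = {A,S}
  T[4,7] 'aaaa' = {A,S}
  T[5,8] 'aaaa' = {A,S}
  T[6,9] 'aaaa' = {A,S}
  T[7,10] 'aaaa' = {A,S}
  T[0,4] 'aaaaa' = {A,S}
  T[1,5] 'aaaaa' = {A,S}
  T[2,6] 'aaaaa' = {A,S}
  T[3,7] 'aaaaa' = {A,S}
  T[4,8] 'aaaaa' = {A,S}
  T[5,9] 'aaaaa' = {A,S}
  T[6,10] 'aaaaa' = {A,S}
  T[0,5] 'aaaaaa' = {A,S}
  T[1,6] 'aaaaaa' = {A,S}
  T[2,7] 'aaaaaa' = {A,S}
  T[3,8] 'aaaaaa' = {A,S}
  T[4,9] 'aaaaaa' = {A,S}
  T[5,10] 'aaaaaa' = {A,S}
  T[0,6] 'aaaaaaa' = {A,S}
  T[1,7] 'aaaaaaa' = {A,S}
  T[2,8] 'aaaaaaa' = {A,S}
  T[3,9] 'aaaaaaa' = {A,S}
  T[4,10] 'aaaaaaa' = {A,S}
  T[0,7] 'aaaaaaaa' = {A,S}
  T[1,8] 'aaaaaaaa' = {A,S}
  T[2,9] 'aaaaaaaa' = {A,S}
  T[3,10] 'aaaaaaaa' = {A,S}
  T[0,8] 'aaaaaaaaa' = {A,S}
  T[1,9] 'aaaaaaaaa' = {A,S}
  T[2,10] 'aaaaaaaaa' = {A,S}
  T[0,9] 'aaaaaaaaaa' = {A,S}
  T[1,10] 'aaaaaaaaaa' = {A,S}
  T[0,10] 'aaaaaaaaaaa' = {A,S}

S ∈ T[0,10] ⇒ YES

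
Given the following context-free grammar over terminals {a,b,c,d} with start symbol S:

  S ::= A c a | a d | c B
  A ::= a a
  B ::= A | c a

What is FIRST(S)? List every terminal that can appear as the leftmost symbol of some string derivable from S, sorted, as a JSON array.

FIRST iteration:
pass 1:
  A via A→a a: +{a}
  B via B→A: +{a}
  B via B→c a: +{c}
  S via S→A c a: +{a}
  S via S→c B: +{c}
  FIRST[S]={a,c}  FIRST[A]={a}  FIRST[B]={a,c}
pass 2: done
  FIRST[S]={a,c}  FIRST[A]={a}  FIRST[B]={a,c}

FIRST(S) = ["a", "c"]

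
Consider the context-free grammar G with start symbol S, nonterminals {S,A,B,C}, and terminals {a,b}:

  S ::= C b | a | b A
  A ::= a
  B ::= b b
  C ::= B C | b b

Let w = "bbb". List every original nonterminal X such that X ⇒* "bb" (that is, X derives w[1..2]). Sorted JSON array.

Convert to CNF:
  S -> C T0 | T0 A | a
  A -> a
  B -> T0 T0
  C -> B C | T0 T0
  T0 -> b

Fill CYK table bottom-up, restricted to cells inside w[1..2]:
  cell(1,1) b: {T0}  orig:{}
  cell(2,2) b: {T0}  orig:{}
  cell(1,2) bb: {B,C}

Original NTs in T[1,2] deriving "bb": ["B", "C"]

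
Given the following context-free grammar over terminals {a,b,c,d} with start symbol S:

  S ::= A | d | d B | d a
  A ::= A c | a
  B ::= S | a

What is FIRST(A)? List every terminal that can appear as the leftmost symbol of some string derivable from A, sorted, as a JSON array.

FIRST iteration:
round 1:
  A via A→a: +{a}
  B via B→a: +{a}
  S via S→A: +{a}
  S via S→d: +{d}
  FIRST(S)={a,d}  FIRST(A)={a}  FIRST(B)={a}
round 2:
  B via B→S: +{d}
  FIRST(S)={a,d}  FIRST(A)={a}  FIRST(B)={a,d}
round 3: (stable)
  FIRST(S)={a,d}  FIRST(A)={a}  FIRST(B)={a,d}

FIRST(A) = ["a"]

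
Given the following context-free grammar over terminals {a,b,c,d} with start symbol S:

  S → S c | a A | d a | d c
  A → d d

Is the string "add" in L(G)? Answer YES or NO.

Convert to CNF:
  S -> S T1 | T0 T1 | T0 T2 | T2 A
  A -> T0 T0
  T0 -> d
  T1 -> c
  T2 -> a

CYK table (by increasing span):
  cell(0,0) a: {T2}  orig:{}
  cell(1,1) d: {T0}  orig:{}
  cell(2,2) d: {T0}  orig:{}
  cell(0,1) ad: ∅
  cell(1,2) dd: {A}
  cell(0,2) add: {S}

S ∈ T[0,2] ⇒ YES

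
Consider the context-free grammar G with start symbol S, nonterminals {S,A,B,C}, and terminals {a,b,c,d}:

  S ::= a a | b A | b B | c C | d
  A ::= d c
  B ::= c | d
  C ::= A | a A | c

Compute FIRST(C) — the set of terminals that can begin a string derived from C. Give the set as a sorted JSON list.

FIRST sets, iterate to fixpoint:
[1]
  A via A→d c: +{d}
  B via B→c: +{c}
  B via B→d: +{d}
  C via C→A: +{d}
  C via C→a A: +{a}
  C via C→c: +{c}
  S via S→a a: +{a}
  S via S→b A: +{b}
  S via S→c C: +{c}
  S via S→d: +{d}
  FIRST(S)={a,b,c,d}  FIRST(A)={d}  FIRST(B)={c,d}  FIRST(C)={a,c,d}
[2] (no change)
  FIRST(S)={a,b,c,d}  FIRST(A)={d}  FIRST(B)={c,d}  FIRST(C)={a,c,d}

FIRST(C) = ["a", "c", "d"]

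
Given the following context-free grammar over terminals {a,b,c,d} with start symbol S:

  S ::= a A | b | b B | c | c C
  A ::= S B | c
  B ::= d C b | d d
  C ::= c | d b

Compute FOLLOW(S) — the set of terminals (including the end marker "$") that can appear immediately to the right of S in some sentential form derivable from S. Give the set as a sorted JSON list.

Compute FIRST by fixpoint:
round 1:
  A via A→c: +{c}
  B via B→d C b: +{d}
  C via C→c: +{c}
  C via C→d b: +{d}
  S via S→a A: +{a}
  S via S→b: +{b}
  S via S→c: +{c}
  FIRST[S]={a,b,c}  FIRST[A]={c}  FIRST[B]={d}  FIRST[C]={c,d}
round 2:
  A via A→S B: +{a,b}
  FIRST[S]={a,b,c}  FIRST[A]={a,b,c}  FIRST[B]={d}  FIRST[C]={c,d}
round 3: done
  FIRST[S]={a,b,c}  FIRST[A]={a,b,c}  FIRST[B]={d}  FIRST[C]={c,d}

FOLLOW iteration:
FOLLOW(S) := {$}
round 1:
  A→S B: FOLLOW(S) ⊇ FIRST(B) = {d}; new: +{d}
  B→d C b: FOLLOW(C) ⊇ FIRST(b) = {b}; new: +{b}
  S→a A: FOLLOW(A) ⊇ FOLLOW(S) ⊇ {$,d}; new: +{$,d}
  S→b B: FOLLOW(B) ⊇ FOLLOW(S) ⊇ {$,d}; new: +{$,d}
  S→c C: FOLLOW(C) ⊇ FOLLOW(S) ⊇ {$,d}; new: +{$,d}
  S: {$,d}  A: {$,d}  B: {$,d}  C: {$,b,d}
round 2: done
  S: {$,d}  A: {$,d}  B: {$,d}  C: {$,b,d}

FOLLOW(S) = ["$", "d"]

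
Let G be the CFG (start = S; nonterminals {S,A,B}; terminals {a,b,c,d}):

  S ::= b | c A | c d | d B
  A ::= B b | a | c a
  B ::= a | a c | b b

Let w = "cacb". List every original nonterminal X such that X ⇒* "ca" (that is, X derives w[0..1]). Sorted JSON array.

CNF form of G:
  S -> T1 A | T1 T3 | T3 B | b
  A -> B T0 | T1 T2 | a
  B -> T0 T0 | T2 T1 | a
  T0 -> b
  T1 -> c
  T2 -> a
  T3 -> d

CYK fill (cells [i..j] with 0 ≤ i ≤ j ≤ 1 only):
  T[0,0] 'c' = {T1}  orig:{}
  T[1,1] 'a' = {A,B,T2}  orig:{A,B}
  T[0,1] 'ca' = {A,S}

Original NTs in T[0,1] deriving "ca": ["A", "S"]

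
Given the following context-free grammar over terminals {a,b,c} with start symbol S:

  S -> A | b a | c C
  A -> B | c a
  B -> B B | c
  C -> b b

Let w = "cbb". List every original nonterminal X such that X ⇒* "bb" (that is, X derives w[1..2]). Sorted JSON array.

CNF form of G:
  S -> B B | T0 C | T0 T1 | T2 T1 | c
  A -> B B | T0 T1 | c
  B -> B B | c
  C -> T2 T2
  T0 -> c
  T1 -> a
  T2 -> b

CYK table (by increasing span), restricted to cells inside w[1..2]:
  [1..1]={T2}  "b"  orig:{}
  [2..2]={T2}  "b"  orig:{}
  [1..2]={C}  "bb"

Original NTs in T[1,2] deriving "bb": ["C"]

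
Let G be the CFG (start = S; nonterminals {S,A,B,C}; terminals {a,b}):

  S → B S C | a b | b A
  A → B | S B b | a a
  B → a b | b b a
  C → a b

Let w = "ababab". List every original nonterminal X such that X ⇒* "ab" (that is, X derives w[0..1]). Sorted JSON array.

Convert to CNF:
  S -> B X5 | T0 A | T1 T0
  A -> S X2 | T0 X3 | T1 T0 | T1 T1
  B -> T0 X4 | T1 T0
  C -> T1 T0
  T0 -> b
  T1 -> a
  X2 -> B T0
  X3 -> T0 T1
  X4 -> T0 T1
  X5 -> S C

CYK fill (cells [i..j] with 0 ≤ i ≤ j ≤ 1 only):
  cell(0,0) a: {T1}  orig:{}
  cell(1,1) b: {T0}  orig:{}
  cell(0,1) ab: {A,B,C,S}

Original NTs in T[0,1] deriving "ab": ["A", "B", "C", "S"]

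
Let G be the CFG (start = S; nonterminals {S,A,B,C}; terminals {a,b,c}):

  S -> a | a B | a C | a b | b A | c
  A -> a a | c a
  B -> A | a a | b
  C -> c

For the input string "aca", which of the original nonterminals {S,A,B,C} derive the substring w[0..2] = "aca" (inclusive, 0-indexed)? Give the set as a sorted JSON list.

Convert to CNF:
  S -> T0 B | T0 C | T0 T2 | T2 A | a | c
  A -> T0 T0 | T1 T0
  B -> T0 T0 | T1 T0 | b
  C -> c
  T0 -> a
  T1 -> c
  T2 -> b

CYK fill, restricted to cells inside w[0..2]:
  T[0,0] 'a' = {S,T0}  orig:{S}
  T[1,1] 'c' = {C,S,T1}  orig:{C,S}
  T[2,2] 'a' = {S,T0}  orig:{S}
  T[0,1] 'ac' = {S}
  T[1,2] 'ca' = {A,B}
  T[0,2] 'aca' = {S}

Original NTs in T[0,2] deriving "aca": ["S"]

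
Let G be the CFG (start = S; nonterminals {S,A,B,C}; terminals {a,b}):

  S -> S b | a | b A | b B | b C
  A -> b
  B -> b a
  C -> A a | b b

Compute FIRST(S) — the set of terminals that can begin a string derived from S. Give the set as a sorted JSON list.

FIRST iteration:
round 1:
  A via A→b: +{b}
  B via B→b a: +{b}
  C via C→A a: +{b}
  S via S→a: +{a}
  S via S→b A: +{b}
  FIRST[S]={a,b}  FIRST[A]={b}  FIRST[B]={b}  FIRST[C]={b}
round 2: done
  FIRST[S]={a,b}  FIRST[A]={b}  FIRST[B]={b}  FIRST[C]={b}

FIRST(S) = ["a", "b"]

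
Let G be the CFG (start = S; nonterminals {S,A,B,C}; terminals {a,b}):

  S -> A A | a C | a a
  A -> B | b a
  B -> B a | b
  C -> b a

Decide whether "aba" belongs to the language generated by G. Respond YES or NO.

CNF form of G:
  S -> A A | T0 C | T0 T0
  A -> B T0 | T1 T0 | b
  B -> B T0 | b
  C -> T1 T0
  T0 -> a
  T1 -> b

Fill CYK table bottom-up:
  T[0,0] 'a' = {T0}  orig:{}
  T[1,1] 'b' = {A,B,T1}  orig:{A,B}
  T[2,2] 'a' = {T0}  orig:{}
  T[0,1] 'ab' = ∅
  T[1,2] 'ba' = {A,B,C}
  T[0,2] 'aba' = {S}

S ∈ T[0,2] ⇒ YES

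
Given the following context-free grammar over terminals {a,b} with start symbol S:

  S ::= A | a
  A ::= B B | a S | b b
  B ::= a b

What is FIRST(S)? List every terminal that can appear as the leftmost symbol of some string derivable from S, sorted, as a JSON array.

FIRST sets, iterate to fixpoint:
round 1:
  A via A→a S: +{a}
  A via A→b b: +{b}
  B via B→a b: +{a}
  S via S→A: +{a,b}
  S: {a,b}  A: {a,b}  B: {a}
round 2: (no change)
  S: {a,b}  A: {a,b}  B: {a}

FIRST(S) = ["a", "b"]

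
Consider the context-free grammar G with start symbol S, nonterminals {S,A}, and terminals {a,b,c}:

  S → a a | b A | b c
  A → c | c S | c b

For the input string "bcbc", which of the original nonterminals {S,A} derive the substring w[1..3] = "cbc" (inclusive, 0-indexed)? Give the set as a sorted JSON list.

CNF form of G:
  S -> T1 A | T1 T0 | T2 T2
  A -> T0 S | T0 T1 | c
  T0 -> c
  T1 -> b
  T2 -> a

Fill CYK table bottom-up — only the sub-triangle for w[1..3]:
  T[1,1] 'c' = {A,T0}  orig:{A}
  T[2,2] 'b' = {T1}  orig:{}
  T[3,3] 'c' = {A,T0}  orig:{A}
  T[1,2] 'cb' = {A}
  T[2,3] 'bc' = {S}
  T[1,3] 'cbc' = {A}

Original NTs in T[1,3] deriving "cbc": ["A"]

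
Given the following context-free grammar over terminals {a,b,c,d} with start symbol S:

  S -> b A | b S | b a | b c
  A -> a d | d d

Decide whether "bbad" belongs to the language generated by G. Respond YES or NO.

CNF form of G:
  S -> T2 A | T2 S | T2 T0 | T2 T3
  A -> T0 T1 | T1 T1
  T0 -> a
  T1 -> d
  T2 -> b
  T3 -> c

Fill CYK table bottom-up:
  cell(0,0) b: {T2}  orig:{}
  cell(1,1) b: {T2}  orig:{}
  cell(2,2) a: {T0}  orig:{}
  cell(3,3) d: {T1}  orig:{}
  cell(0,1) bb: ∅
  cell(1,2) ba: {S}
  cell(2,3) ad: {A}
  cell(0,2) bba: {S}
  cell(1,3) bad: {S}
  cell(0,3) bbad: {S}

S ∈ T[0,3] ⇒ YES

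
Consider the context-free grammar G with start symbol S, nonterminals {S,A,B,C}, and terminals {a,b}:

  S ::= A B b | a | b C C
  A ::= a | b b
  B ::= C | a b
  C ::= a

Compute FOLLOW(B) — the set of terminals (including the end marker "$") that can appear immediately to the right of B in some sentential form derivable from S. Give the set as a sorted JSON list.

FIRST iteration:
[1]
  A via A→a: +{a}
  A via A→b b: +{b}
  B via B→a b: +{a}
  C via C→a: +{a}
  S via S→A B b: +{a,b}
  FIRST(S)={a,b}  FIRST(A)={a,b}  FIRST(B)={a}  FIRST(C)={a}
[2] (no change)
  FIRST(S)={a,b}  FIRST(A)={a,b}  FIRST(B)={a}  FIRST(C)={a}

FOLLOW iteration:
seed FOLLOW(S) with $
[1]
  S→A B b: FOLLOW(A) ⊇ FIRST(B) = {a}; new: +{a}
  S→A B b: FOLLOW(B) ⊇ FIRST(b) = {b}; new: +{b}
  S→b C C: FOLLOW(C) ⊇ FIRST(C) = {a}; new: +{a}
  S→b C C: FOLLOW(C) ⊇ FOLLOW(S) ⊇ {$}; new: +{$}
  FOLLOW[S]={$}  FOLLOW[A]={a}  FOLLOW[B]={b}  FOLLOW[C]={$,a}
[2]
  B→C: FOLLOW(C) ⊇ FOLLOW(B) ⊇ {b}; new: +{b}
  FOLLOW[S]={$}  FOLLOW[A]={a}  FOLLOW[B]={b}  FOLLOW[C]={$,a,b}
[3] — fixpoint
  FOLLOW[S]={$}  FOLLOW[A]={a}  FOLLOW[B]={b}  FOLLOW[C]={$,a,b}

FOLLOW(B) = ["b"]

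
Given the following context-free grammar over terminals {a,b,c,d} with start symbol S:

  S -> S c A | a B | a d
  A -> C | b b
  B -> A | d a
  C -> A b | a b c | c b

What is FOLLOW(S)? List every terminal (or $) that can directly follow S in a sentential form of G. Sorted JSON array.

Compute FIRST by fixpoint:
iter 1:
  A via A→b b: +{b}
  B via B→A: +{b}
  B via B→d a: +{d}
  C via C→A b: +{b}
  C via C→a b c: +{a}
  C via C→c b: +{c}
  S via S→a B: +{a}
  FIRST[S]={a}  FIRST[A]={b}  FIRST[B]={b,d}  FIRST[C]={a,b,c}
iter 2:
  A via A→C: +{a,c}
  B via B→A: +{a,c}
  FIRST[S]={a}  FIRST[A]={a,b,c}  FIRST[B]={a,b,c,d}  FIRST[C]={a,b,c}
iter 3: (no change)
  FIRST[S]={a}  FIRST[A]={a,b,c}  FIRST[B]={a,b,c,d}  FIRST[C]={a,b,c}

FOLLOW iteration:
initialize: $ ∈ FOLLOW(S)
round 1:
  C→A b: FOLLOW(A) ⊇ FIRST(b) = {b}; new: +{b}
  S→S c A: FOLLOW(S) ⊇ FIRST(c) = {c}; new: +{c}
  S→S c A: FOLLOW(A) ⊇ FOLLOW(S) ⊇ {$,c}; new: +{$,c}
  S→a B: FOLLOW(B) ⊇ FOLLOW(S) ⊇ {$,c}; new: +{$,c}
  S: {$,c}  A: {$,b,c}  B: {$,c}  C: {}
round 2:
  A→C: FOLLOW(C) ⊇ FOLLOW(A) ⊇ {$,b,c}; new: +{$,b,c}
  S: {$,c}  A: {$,b,c}  B: {$,c}  C: {$,b,c}
round 3: (stable)
  S: {$,c}  A: {$,b,c}  B: {$,c}  C: {$,b,c}

FOLLOW(S) = ["$", "c"]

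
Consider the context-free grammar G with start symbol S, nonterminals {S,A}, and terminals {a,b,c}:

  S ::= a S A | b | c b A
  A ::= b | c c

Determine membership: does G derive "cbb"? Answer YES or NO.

Convert to CNF:
  S -> T0 X4 | T1 X3 | b
  A -> T0 T0 | b
  T0 -> c
  T1 -> a
  T2 -> b
  X3 -> S A
  X4 -> T2 A

CYK fill:
  cell(0,0) c: {T0}  orig:{}
  cell(1,1) b: {A,S,T2}  orig:{A,S}
  cell(2,2) b: {A,S,T2}  orig:{A,S}
  cell(0,1) cb: ∅
  cell(1,2) bb: {X3,X4}  orig:{}
  cell(0,2) cbb: {S}

S ∈ T[0,2] ⇒ YES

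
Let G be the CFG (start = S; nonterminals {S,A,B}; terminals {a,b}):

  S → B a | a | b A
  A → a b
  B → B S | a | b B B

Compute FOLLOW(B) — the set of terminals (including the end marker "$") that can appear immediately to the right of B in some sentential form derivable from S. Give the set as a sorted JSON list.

FIRST iteration:
round 1:
  A via A→a b: +{a}
  B via B→a: +{a}
  B via B→b B B: +{b}
  S via S→B a: +{a,b}
  FIRST[S]={a,b}  FIRST[A]={a}  FIRST[B]={a,b}
round 2: — fixpoint
  FIRST[S]={a,b}  FIRST[A]={a}  FIRST[B]={a,b}

FOLLOW iteration:
FOLLOW(S) := {$}
iter 1:
  B→B S: FOLLOW(B) ⊇ FIRST(S) = {a,b}; new: +{a,b}
  B→B S: FOLLOW(S) ⊇ FOLLOW(B) ⊇ {a,b}; new: +{a,b}
  S→b A: FOLLOW(A) ⊇ FOLLOW(S) ⊇ {$,a,b}; new: +{$,a,b}
  S: {$,a,b}  A: {$,a,b}  B: {a,b}
iter 2: — fixpoint
  S: {$,a,b}  A: {$,a,b}  B: {a,b}

FOLLOW(B) = ["a", "b"]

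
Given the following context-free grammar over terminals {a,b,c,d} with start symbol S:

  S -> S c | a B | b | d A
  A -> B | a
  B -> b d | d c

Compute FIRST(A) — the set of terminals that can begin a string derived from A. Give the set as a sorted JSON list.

FIRST iteration:
pass 1:
  A via A→a: +{a}
  B via B→b d: +{b}
  B via B→d c: +{d}
  S via S→a B: +{a}
  S via S→b: +{b}
  S via S→d A: +{d}
  FIRST[S]={a,b,d}  FIRST[A]={a}  FIRST[B]={b,d}
pass 2:
  A via A→B: +{b,d}
  FIRST[S]={a,b,d}  FIRST[A]={a,b,d}  FIRST[B]={b,d}
pass 3: — fixpoint
  FIRST[S]={a,b,d}  FIRST[A]={a,b,d}  FIRST[B]={b,d}

FIRST(A) = ["a", "b", "d"]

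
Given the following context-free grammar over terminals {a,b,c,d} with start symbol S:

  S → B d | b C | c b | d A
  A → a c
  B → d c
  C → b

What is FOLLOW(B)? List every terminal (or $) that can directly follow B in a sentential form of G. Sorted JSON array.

FIRST iteration:
iter 1:
  A via A→a c: +{a}
  B via B→d c: +{d}
  C via C→b: +{b}
  S via S→B d: +{d}
  S via S→b C: +{b}
  S via S→c b: +{c}
  FIRST(S)={b,c,d}  FIRST(A)={a}  FIRST(B)={d}  FIRST(C)={b}
iter 2: (no change)
  FIRST(S)={b,c,d}  FIRST(A)={a}  FIRST(B)={d}  FIRST(C)={b}

Compute FOLLOW by fixpoint:
initialize: $ ∈ FOLLOW(S)
round 1:
  S→B d: FOLLOW(B) ⊇ FIRST(d) = {d}; new: +{d}
  S→b C: FOLLOW(C) ⊇ FOLLOW(S) ⊇ {$}; new: +{$}
  S→d A: FOLLOW(A) ⊇ FOLLOW(S) ⊇ {$}; new: +{$}
  S: {$}  A: {$}  B: {d}  C: {$}
round 2: (stable)
  S: {$}  A: {$}  B: {d}  C: {$}

FOLLOW(B) = ["d"]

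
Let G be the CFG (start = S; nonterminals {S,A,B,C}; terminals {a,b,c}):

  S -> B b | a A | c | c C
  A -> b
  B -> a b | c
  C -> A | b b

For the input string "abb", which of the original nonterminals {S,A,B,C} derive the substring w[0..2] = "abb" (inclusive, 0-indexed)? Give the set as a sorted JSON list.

Convert to CNF:
  S -> B T1 | T0 A | T2 C | c
  A -> b
  B -> T0 T1 | c
  C -> T1 T1 | b
  T0 -> a
  T1 -> b
  T2 -> c

Fill CYK table bottom-up (cells [i..j] with 0 ≤ i ≤ j ≤ 2 only):
  cell(0,0) a: {T0}  orig:{}
  cell(1,1) b: {A,C,T1}  orig:{A,C}
  cell(2,2) b: {A,C,T1}  orig:{A,C}
  cell(0,1) ab: {B,S}
  cell(1,2) bb: {C}
  cell(0,2) abb: {S}

Original NTs in T[0,2] deriving "abb": ["S"]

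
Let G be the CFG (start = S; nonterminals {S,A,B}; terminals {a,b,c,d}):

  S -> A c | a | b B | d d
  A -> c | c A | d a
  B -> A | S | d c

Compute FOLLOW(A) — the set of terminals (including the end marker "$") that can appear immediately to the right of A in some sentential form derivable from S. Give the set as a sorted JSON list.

FIRST sets, iterate to fixpoint:
iter 1:
  A via A→c: +{c}
  A via A→d a: +{d}
  B via B→A: +{c,d}
  S via S→A c: +{c,d}
  S via S→a: +{a}
  S via S→b B: +{b}
  FIRST[S]={a,b,c,d}  FIRST[A]={c,d}  FIRST[B]={c,d}
iter 2:
  B via B→S: +{a,b}
  FIRST[S]={a,b,c,d}  FIRST[A]={c,d}  FIRST[B]={a,b,c,d}
iter 3: (no change)
  FIRST[S]={a,b,c,d}  FIRST[A]={c,d}  FIRST[B]={a,b,c,d}

Compute FOLLOW by fixpoint:
initialize: $ ∈ FOLLOW(S)
[1]
  S→A c: FOLLOW(A) ⊇ FIRST(c) = {c}; new: +{c}
  S→b B: FOLLOW(B) ⊇ FOLLOW(S) ⊇ {$}; new: +{$}
  FOLLOW(S)={$}  FOLLOW(A)={c}  FOLLOW(B)={$}
[2]
  B→A: FOLLOW(A) ⊇ FOLLOW(B) ⊇ {$}; new: +{$}
  FOLLOW(S)={$}  FOLLOW(A)={$,c}  FOLLOW(B)={$}
[3] (no change)
  FOLLOW(S)={$}  FOLLOW(A)={$,c}  FOLLOW(B)={$}

FOLLOW(A) = ["$", "c"]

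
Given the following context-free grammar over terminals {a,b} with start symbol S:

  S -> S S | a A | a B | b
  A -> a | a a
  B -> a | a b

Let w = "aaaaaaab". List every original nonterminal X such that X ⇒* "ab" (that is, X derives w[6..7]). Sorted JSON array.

CNF form of G:
  S -> S S | T0 A | T0 B | b
  A -> T0 T0 | a
  B -> T0 T1 | a
  T0 -> a
  T1 -> b

Fill CYK table bottom-up (cells [i..j] with 6 ≤ i ≤ j ≤ 7 only):
  cell(6,6) a: {A,B,T0}  orig:{A,B}
  cell(7,7) b: {S,T1}  orig:{S}
  cell(6,7) ab: {B}

Original NTs in T[6,7] deriving "ab": ["B"]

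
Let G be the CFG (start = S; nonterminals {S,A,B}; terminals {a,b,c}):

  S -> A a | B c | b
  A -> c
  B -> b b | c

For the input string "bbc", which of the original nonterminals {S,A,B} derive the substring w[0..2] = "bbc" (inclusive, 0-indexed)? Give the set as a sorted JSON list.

Convert to CNF:
  S -> A T1 | B T2 | b
  A -> c
  B -> T0 T0 | c
  T0 -> b
  T1 -> a
  T2 -> c

CYK fill — only the sub-triangle for w[0..2]:
  [0..0]={S,T0}  "b"  orig:{S}
  [1..1]={S,T0}  "b"  orig:{S}
  [2..2]={A,B,T2}  "c"  orig:{A,B}
  [0..1]={B}  "bb"
  [1..2]=∅  "bc"
  [0..2]={S}  "bbc"

Original NTs in T[0,2] deriving "bbc": ["S"]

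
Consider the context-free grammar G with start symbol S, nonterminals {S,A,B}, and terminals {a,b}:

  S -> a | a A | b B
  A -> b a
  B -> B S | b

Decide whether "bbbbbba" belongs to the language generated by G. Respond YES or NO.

CNF form of G:
  S -> T0 B | T1 A | a
  A -> T0 T1
  B -> B S | b
  T0 -> b
  T1 -> a

Fill CYK table bottom-up:
  T[0,0] 'b' = {B,T0}  orig:{B}
  T[1,1] 'b' = {B,T0}  orig:{B}
  T[2,2] 'b' = {B,T0}  orig:{B}
  T[3,3] 'b' = {B,T0}  orig:{B}
  T[4,4] 'b' = {B,T0}  orig:{B}
  T[5,5] 'b' = {B,T0}  orig:{B}
  T[6,6] 'a' = {S,T1}  orig:{S}
  T[0,1] 'bb' = {S}
  T[1,2] 'bb' = {S}
  T[2,3] 'bb' = {S}
  T[3,4] 'bb' = {S}
  T[4,5] 'bb' = {S}
  T[5,6] 'ba' = {A,B}
  T[0,2] 'bbb' = {B}
  T[1,3] 'bbb' = {B}
  T[2,4] 'bbb' = {B}
  T[3,5] 'bbb' = {B}
  T[4,6] 'bba' = {S}
  T[0,3] 'bbbb' = {S}
  T[1,4] 'bbbb' = {S}
  T[2,5] 'bbbb' = {S}
  T[3,6] 'bbba' = {B}
  T[0,4] 'bbbbb' = {B}
  T[1,5] 'bbbbb' = {B}
  T[2,6] 'bbbba' = {S}
  T[0,5] 'bbbbbb' = {S}
  T[1,6] 'bbbbba' = {B}
  T[0,6] 'bbbbbba' = {S}

S ∈ T[0,6] ⇒ YES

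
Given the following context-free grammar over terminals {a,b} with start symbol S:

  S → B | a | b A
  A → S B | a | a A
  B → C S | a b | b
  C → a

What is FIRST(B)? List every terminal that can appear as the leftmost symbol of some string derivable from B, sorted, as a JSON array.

FIRST iteration:
[1]
  A via A→a: +{a}
  B via B→a b: +{a}
  B via B→b: +{b}
  C via C→a: +{a}
  S via S→B: +{a,b}
  S: {a,b}  A: {a}  B: {a,b}  C: {a}
[2]
  A via A→S B: +{b}
  S: {a,b}  A: {a,b}  B: {a,b}  C: {a}
[3] done
  S: {a,b}  A: {a,b}  B: {a,b}  C: {a}

FIRST(B) = ["a", "b"]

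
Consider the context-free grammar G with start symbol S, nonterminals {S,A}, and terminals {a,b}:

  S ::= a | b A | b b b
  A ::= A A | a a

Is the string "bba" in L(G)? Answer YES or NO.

Convert to CNF:
  S -> T1 A | T1 X2 | a
  A -> A A | T0 T0
  T0 -> a
  T1 -> b
  X2 -> T1 T1

CYK fill:
  [0..0]={T1}  "b"  orig:{}
  [1..1]={T1}  "b"  orig:{}
  [2..2]={S,T0}  "a"  orig:{S}
  [0..1]={X2}  "bb"  orig:{}
  [1..2]=∅  "ba"
  [0..2]=∅  "bba"

S ∉ T[0,2] ⇒ NO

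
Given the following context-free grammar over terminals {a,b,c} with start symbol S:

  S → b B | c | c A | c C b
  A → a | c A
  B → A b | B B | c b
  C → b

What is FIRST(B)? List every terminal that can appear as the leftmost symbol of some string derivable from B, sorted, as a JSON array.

FIRST sets, iterate to fixpoint:
round 1:
  A via A→a: +{a}
  A via A→c A: +{c}
  B via B→A b: +{a,c}
  C via C→b: +{b}
  S via S→b B: +{b}
  S via S→c: +{c}
  S: {b,c}  A: {a,c}  B: {a,c}  C: {b}
round 2: — fixpoint
  S: {b,c}  A: {a,c}  B: {a,c}  C: {b}

FIRST(B) = ["a", "c"]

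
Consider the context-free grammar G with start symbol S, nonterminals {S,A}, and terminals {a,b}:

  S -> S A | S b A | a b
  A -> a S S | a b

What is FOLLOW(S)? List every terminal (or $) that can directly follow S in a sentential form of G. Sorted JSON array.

FIRST iteration:
pass 1:
  A via A→a S S: +{a}
  S via S→a b: +{a}
  FIRST(S)={a}  FIRST(A)={a}
pass 2: (no change)
  FIRST(S)={a}  FIRST(A)={a}

FOLLOW iteration:
FOLLOW(S) := {$}
round 1:
  A→a S S: FOLLOW(S) ⊇ FIRST(S) = {a}; new: +{a}
  S→S A: FOLLOW(A) ⊇ FOLLOW(S) ⊇ {$,a}; new: +{$,a}
  S→S b A: FOLLOW(S) ⊇ FIRST(b) = {b}; new: +{b}
  S→S b A: FOLLOW(A) ⊇ FOLLOW(S) ⊇ {$,a,b}; new: +{b}
  S: {$,a,b}  A: {$,a,b}
round 2: — fixpoint
  S: {$,a,b}  A: {$,a,b}

FOLLOW(S) = ["$", "a", "b"]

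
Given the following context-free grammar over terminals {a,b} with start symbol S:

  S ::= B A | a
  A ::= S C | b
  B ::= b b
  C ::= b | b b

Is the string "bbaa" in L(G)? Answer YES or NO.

CNF form of G:
  S -> B A | a
  A -> S C | b
  B -> T0 T0
  C -> T0 T0 | b
  T0 -> b

CYK fill:
  [0..0]={A,C,T0}  "b"  orig:{A,C}
  [1..1]={A,C,T0}  "b"  orig:{A,C}
  [2..2]={S}  "a"
  [3..3]={S}  "a"
  [0..1]={B,C}  "bb"
  [1..2]=∅  "ba"
  [2..3]=∅  "aa"
  [0..2]=∅  "bba"
  [1..3]=∅  "baa"
  [0..3]=∅  "bbaa"

S ∉ T[0,3] ⇒ NO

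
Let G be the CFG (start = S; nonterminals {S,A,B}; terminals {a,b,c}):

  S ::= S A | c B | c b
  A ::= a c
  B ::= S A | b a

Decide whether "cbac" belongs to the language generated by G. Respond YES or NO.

CNF form of G:
  S -> S A | T1 B | T1 T2
  A -> T0 T1
  B -> S A | T2 T0
  T0 -> a
  T1 -> c
  T2 -> b

Fill CYK table bottom-up:
  T[0,0] 'c' = {T1}  orig:{}
  T[1,1] 'b' = {T2}  orig:{}
  T[2,2] 'a' = {T0}  orig:{}
  T[3,3] 'c' = {T1}  orig:{}
  T[0,1] 'cb' = {S}
  T[1,2] 'ba' = {B}
  T[2,3] 'ac' = {A}
  T[0,2] 'cba' = {S}
  T[1,3] 'bac' = ∅
  T[0,3] 'cbac' = {B,S}

S ∈ T[0,3] ⇒ YES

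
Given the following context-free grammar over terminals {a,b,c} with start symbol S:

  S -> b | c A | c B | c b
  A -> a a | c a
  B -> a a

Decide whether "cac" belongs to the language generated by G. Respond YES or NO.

Convert to CNF:
  S -> T1 A | T1 B | T1 T2 | b
  A -> T0 T0 | T1 T0
  B -> T0 T0
  T0 -> a
  T1 -> c
  T2 -> b

Fill CYK table bottom-up:
  [0..0]={T1}  "c"  orig:{}
  [1..1]={T0}  "a"  orig:{}
  [2..2]={T1}  "c"  orig:{}
  [0..1]={A}  "ca"
  [1..2]=∅  "ac"
  [0..2]=∅  "cac"

S ∉ T[0,2] ⇒ NO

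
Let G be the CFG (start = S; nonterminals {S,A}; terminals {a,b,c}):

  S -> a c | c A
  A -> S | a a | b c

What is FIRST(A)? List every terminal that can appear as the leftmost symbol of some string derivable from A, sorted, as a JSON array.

FIRST iteration:
iter 1:
  A via A→a a: +{a}
  A via A→b c: +{b}
  S via S→a c: +{a}
  S via S→c A: +{c}
  S: {a,c}  A: {a,b}
iter 2:
  A via A→S: +{c}
  S: {a,c}  A: {a,b,c}
iter 3: (stable)
  S: {a,c}  A: {a,b,c}

FIRST(A) = ["a", "b", "c"]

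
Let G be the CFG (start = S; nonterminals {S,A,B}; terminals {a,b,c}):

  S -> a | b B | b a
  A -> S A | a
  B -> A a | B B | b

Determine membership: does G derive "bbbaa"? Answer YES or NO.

CNF form of G:
  S -> T1 B | T1 T0 | a
  A -> S A | a
  B -> A T0 | B B | b
  T0 -> a
  T1 -> b

CYK table (by increasing span):
  T[0,0] 'b' = {B,T1}  orig:{B}
  T[1,1] 'b' = {B,T1}  orig:{B}
  T[2,2] 'b' = {B,T1}  orig:{B}
  T[3,3] 'a' = {A,S,T0}  orig:{A,S}
  T[4,4] 'a' = {A,S,T0}  orig:{A,S}
  T[0,1] 'bb' = {B,S}
  T[1,2] 'bb' = {B,S}
  T[2,3] 'ba' = {S}
  T[3,4] 'aa' = {A,B}
  T[0,2] 'bbb' = {B,S}
  T[1,3] 'bba' = {A}
  T[2,4] 'baa' = {A,B,S}
  T[0,3] 'bbba' = {A}
  T[1,4] 'bbaa' = {A,B,S}
  T[0,4] 'bbbaa' = {A,B,S}

S ∈ T[0,4] ⇒ YES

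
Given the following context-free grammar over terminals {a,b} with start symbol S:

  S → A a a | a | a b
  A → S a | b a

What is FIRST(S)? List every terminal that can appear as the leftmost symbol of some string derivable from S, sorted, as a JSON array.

FIRST iteration:
iter 1:
  A via A→b a: +{b}
  S via S→A a a: +{b}
  S via S→a: +{a}
  FIRST(S)={a,b}  FIRST(A)={b}
iter 2:
  A via A→S a: +{a}
  FIRST(S)={a,b}  FIRST(A)={a,b}
iter 3: (no change)
  FIRST(S)={a,b}  FIRST(A)={a,b}

FIRST(S) = ["a", "b"]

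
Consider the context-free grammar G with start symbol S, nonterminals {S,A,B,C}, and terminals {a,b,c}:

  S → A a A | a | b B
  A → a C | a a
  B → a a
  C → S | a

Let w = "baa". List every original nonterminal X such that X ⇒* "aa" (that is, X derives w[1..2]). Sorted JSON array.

Convert to CNF:
  S -> A X3 | T1 B | a
  A -> T0 C | T0 T0
  B -> T0 T0
  C -> A X2 | T1 B | a
  T0 -> a
  T1 -> b
  X2 -> T0 A
  X3 -> T0 A

CYK fill — only the sub-triangle for w[1..2]:
  cell(1,1) a: {C,S,T0}  orig:{C,S}
  cell(2,2) a: {C,S,T0}  orig:{C,S}
  cell(1,2) aa: {A,B}

Original NTs in T[1,2] deriving "aa": ["A", "B"]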